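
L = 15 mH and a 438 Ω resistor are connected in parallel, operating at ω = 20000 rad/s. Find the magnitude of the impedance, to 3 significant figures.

248 Ω

X_L = ωL = 300 Ω
Parallel: admittances add. Y = 1/R + 1/(jωL)
Y = (0.00228 − j0.00333) S
|Y| = 0.00404 S → |Z| = 1/|Y| = 248 Ω, ∠Z = −∠Y = 55.6°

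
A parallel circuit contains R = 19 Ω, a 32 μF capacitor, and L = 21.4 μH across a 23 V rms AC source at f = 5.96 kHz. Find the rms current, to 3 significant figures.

ω = 2πf = 37450 rad/s
X_L = ωL = 0.801 Ω
X_C = 1/(ωC) = 0.834 Ω
Parallel: admittances add. Y = 1/R + 1/(jωL) + jωC
Y = (0.0526 − j0.0495) S
|Y| = 0.0723 S → |Z| = 1/|Y| = 13.8 Ω, ∠Z = −∠Y = 43.3°
I = V/|Z| = 23/13.8 = 1.66 A

1.66 A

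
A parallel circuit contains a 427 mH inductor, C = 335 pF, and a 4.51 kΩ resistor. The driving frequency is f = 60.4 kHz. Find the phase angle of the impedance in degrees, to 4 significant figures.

ω = 2πf = 379500 rad/s
X_L = ωL = 162000 Ω
X_C = 1/(ωC) = 7866 Ω
Parallel: admittances add. Y = 1/R + 1/(jωL) + jωC
Y = (0.0002217 + j0.0001210) S
|Y| = 0.0002526 S → |Z| = 1/|Y| = 3959 Ω, ∠Z = −∠Y = -28.61°

-28.61°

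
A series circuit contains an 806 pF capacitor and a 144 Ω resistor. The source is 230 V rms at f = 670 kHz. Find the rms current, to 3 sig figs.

ω = 2πf = 4.21e+06 rad/s
X_C = 1/(ωC) = 295 Ω
Z = 144 − j295 Ω
|Z| = √(144² + 295²) = 328 Ω
I = V/|Z| = 230/328 = 701 mA

701 mA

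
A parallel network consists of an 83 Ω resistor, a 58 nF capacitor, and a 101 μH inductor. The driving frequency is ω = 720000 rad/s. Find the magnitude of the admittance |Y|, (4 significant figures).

X_L = ωL = 72.72 Ω
X_C = 1/(ωC) = 23.95 Ω
Parallel: admittances add. Y = 1/R + 1/(jωL) + jωC
Y = (0.01205 + j0.02801) S
|Y| = 0.03049 S → |Z| = 1/|Y| = 32.80 Ω, ∠Z = −∠Y = -66.72°

30.49 mS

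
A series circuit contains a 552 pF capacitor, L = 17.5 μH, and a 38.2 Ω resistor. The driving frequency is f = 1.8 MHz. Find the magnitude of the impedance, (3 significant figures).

53.7 Ω

ω = 2πf = 1.131e+07 rad/s
X_L = ωL = 198 Ω
X_C = 1/(ωC) = 160 Ω
Net reactance X = X_L − X_C = 37.7 Ω
Z = 38.2 + j37.7 Ω
|Z| = √(38.2² + 37.7²) = 53.7 Ω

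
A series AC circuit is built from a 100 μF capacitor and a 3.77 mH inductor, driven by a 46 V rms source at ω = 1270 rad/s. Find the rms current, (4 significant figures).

14.91 A

X_L = ωL = 4.788 Ω
X_C = 1/(ωC) = 7.874 Ω
Net reactance X = X_L − X_C = -3.086 Ω
Z = − j3.086 Ω
|Z| = √(0² + 3.086²) = 3.086 Ω
I = V/|Z| = 46/3.086 = 14.91 A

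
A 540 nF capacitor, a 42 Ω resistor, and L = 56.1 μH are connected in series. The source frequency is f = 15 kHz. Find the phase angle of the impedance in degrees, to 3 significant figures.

-18.9°

ω = 2πf = 94250 rad/s
X_L = ωL = 5.29 Ω
X_C = 1/(ωC) = 19.6 Ω
Net reactance X = X_L − X_C = -14.4 Ω
Z = 42.0 − j14.4 Ω
|Z| = √(42.0² + 14.4²) = 44.4 Ω
∠Z = arctan(-14.4/42.0) = -18.9°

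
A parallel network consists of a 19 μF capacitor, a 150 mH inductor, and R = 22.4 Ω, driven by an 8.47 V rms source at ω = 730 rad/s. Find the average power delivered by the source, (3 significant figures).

3.20 W

X_L = ωL = 110 Ω
X_C = 1/(ωC) = 72.1 Ω
Parallel: admittances add. Y = 1/R + 1/(jωL) + jωC
Y = (0.0446 + j0.00474) S
|Y| = 0.0449 S → |Z| = 1/|Y| = 22.3 Ω, ∠Z = −∠Y = -6.06°
I = V/|Z| = 380 mA
P = VI cos φ = 8.47 × 0.380 × cos(-6.06°) = 3.20 W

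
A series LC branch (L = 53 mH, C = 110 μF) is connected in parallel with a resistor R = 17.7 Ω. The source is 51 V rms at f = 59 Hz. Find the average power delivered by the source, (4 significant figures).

146.9 W

ω = 2πf = 370.7 rad/s
X_L = ωL = 19.65 Ω
X_C = 1/(ωC) = 24.52 Ω
Branch 1: Z₁ = R = 17.70 Ω
Branch 2 (series LC): Z₂ = j(X_L − X_C) = −j4.876 Ω
Parallel: Z = Z₁Z₂/(Z₁+Z₂), |Z| = 4.701 Ω, ∠Z = -74.60°
I = V/|Z| = 10.85 A
P = VI cos φ = 51 × 10.85 × cos(-74.60°) = 146.9 W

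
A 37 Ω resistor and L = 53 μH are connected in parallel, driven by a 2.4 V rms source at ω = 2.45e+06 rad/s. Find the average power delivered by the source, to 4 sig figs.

X_L = ωL = 129.8 Ω
Parallel: admittances add. Y = 1/R + 1/(jωL)
Y = (0.02703 − j0.007701) S
|Y| = 0.02810 S → |Z| = 1/|Y| = 35.58 Ω, ∠Z = −∠Y = 15.90°
I = V/|Z| = 67.45 mA
P = VI cos φ = 2.4 × 0.06745 × cos(15.90°) = 155.7 mW

155.7 mW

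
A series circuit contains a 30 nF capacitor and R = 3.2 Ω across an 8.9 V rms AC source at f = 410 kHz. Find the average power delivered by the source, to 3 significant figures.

1.43 W

ω = 2πf = 2.576e+06 rad/s
X_C = 1/(ωC) = 12.9 Ω
Z = 3.20 − j12.9 Ω
|Z| = √(3.20² + 12.9²) = 13.3 Ω
∠Z = arctan(-12.9/3.20) = -76.1°
I = V/|Z| = 668 mA
P = VI cos φ = 8.9 × 0.668 × cos(-76.1°) = 1.43 W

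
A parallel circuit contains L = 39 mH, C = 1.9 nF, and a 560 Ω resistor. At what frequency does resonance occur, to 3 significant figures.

18.5 kHz

ω₀ = 1/√(LC) = 1/√(0.039 × 1.9e-09) = 116200 rad/s
f₀ = ω₀/(2π) = 18.5 kHz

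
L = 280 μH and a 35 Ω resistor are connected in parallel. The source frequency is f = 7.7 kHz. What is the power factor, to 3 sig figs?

0.361

ω = 2πf = 48380 rad/s
X_L = ωL = 13.5 Ω
Parallel: admittances add. Y = 1/R + 1/(jωL)
Y = (0.0286 − j0.0738) S
|Y| = 0.0792 S → |Z| = 1/|Y| = 12.6 Ω, ∠Z = −∠Y = 68.8°
cos φ = cos(68.8°) = 0.361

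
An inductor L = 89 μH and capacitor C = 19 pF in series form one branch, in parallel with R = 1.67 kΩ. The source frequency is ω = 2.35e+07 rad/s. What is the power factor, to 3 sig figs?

0.0884

X_L = ωL = 2090 Ω
X_C = 1/(ωC) = 2240 Ω
Branch 1: Z₁ = R = 1670 Ω
Branch 2 (series LC): Z₂ = j(X_L − X_C) = −j148 Ω
Parallel: Z = Z₁Z₂/(Z₁+Z₂), |Z| = 148 Ω, ∠Z = -84.9°
cos φ = cos(-84.9°) = 0.0884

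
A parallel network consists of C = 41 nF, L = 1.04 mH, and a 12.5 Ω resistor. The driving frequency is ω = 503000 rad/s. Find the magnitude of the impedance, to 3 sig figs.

X_L = ωL = 523 Ω
X_C = 1/(ωC) = 48.5 Ω
Parallel: admittances add. Y = 1/R + 1/(jωL) + jωC
Y = (0.0800 + j0.0187) S
|Y| = 0.0822 S → |Z| = 1/|Y| = 12.2 Ω, ∠Z = −∠Y = -13.2°

12.2 Ω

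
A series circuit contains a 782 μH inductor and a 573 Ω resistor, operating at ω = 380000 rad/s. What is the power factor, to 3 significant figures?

0.888

X_L = ωL = 297 Ω
Z = 573 + j297 Ω
|Z| = √(573² + 297²) = 645 Ω
∠Z = arctan(297/573) = 27.4°
cos φ = cos(27.4°) = 0.888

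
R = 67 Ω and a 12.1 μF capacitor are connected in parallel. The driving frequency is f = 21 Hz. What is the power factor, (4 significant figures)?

0.9943

ω = 2πf = 131.9 rad/s
X_C = 1/(ωC) = 626.3 Ω
Parallel: admittances add. Y = 1/R + jωC
Y = (0.01493 + j0.001597) S
|Y| = 0.01501 S → |Z| = 1/|Y| = 66.62 Ω, ∠Z = −∠Y = -6.106°
cos φ = cos(-6.106°) = 0.9943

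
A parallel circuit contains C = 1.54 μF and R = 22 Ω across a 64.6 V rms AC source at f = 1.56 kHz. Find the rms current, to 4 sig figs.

3.094 A

ω = 2πf = 9802 rad/s
X_C = 1/(ωC) = 66.25 Ω
Parallel: admittances add. Y = 1/R + jωC
Y = (0.04545 + j0.01509) S
|Y| = 0.04790 S → |Z| = 1/|Y| = 20.88 Ω, ∠Z = −∠Y = -18.37°
I = V/|Z| = 64.6/20.88 = 3.094 A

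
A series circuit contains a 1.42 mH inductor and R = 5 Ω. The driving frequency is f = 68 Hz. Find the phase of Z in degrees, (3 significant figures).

6.92°

ω = 2πf = 427.3 rad/s
X_L = ωL = 0.607 Ω
Z = 5.00 + j0.607 Ω
|Z| = √(5.00² + 0.607²) = 5.04 Ω
∠Z = arctan(0.607/5.00) = 6.92°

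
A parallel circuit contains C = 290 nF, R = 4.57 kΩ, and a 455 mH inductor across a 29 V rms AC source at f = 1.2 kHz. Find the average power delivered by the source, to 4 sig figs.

ω = 2πf = 7540 rad/s
X_L = ωL = 3431 Ω
X_C = 1/(ωC) = 457.3 Ω
Parallel: admittances add. Y = 1/R + 1/(jωL) + jωC
Y = (0.0002188 + j0.001895) S
|Y| = 0.001908 S → |Z| = 1/|Y| = 524.2 Ω, ∠Z = −∠Y = -83.41°
I = V/|Z| = 55.32 mA
P = VI cos φ = 29 × 0.05532 × cos(-83.41°) = 184.0 mW

184.0 mW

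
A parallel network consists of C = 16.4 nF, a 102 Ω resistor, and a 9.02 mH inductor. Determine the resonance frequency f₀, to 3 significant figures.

ω₀ = 1/√(LC) = 1/√(0.00902 × 1.64e-08) = 82220 rad/s
f₀ = ω₀/(2π) = 13.1 kHz

13.1 kHz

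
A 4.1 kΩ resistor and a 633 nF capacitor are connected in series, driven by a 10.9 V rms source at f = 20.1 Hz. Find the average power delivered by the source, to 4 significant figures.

2.811 mW

ω = 2πf = 126.3 rad/s
X_C = 1/(ωC) = 12510 Ω
Z = 4100 − j12510 Ω
|Z| = √(4100² + 12510²) = 13160 Ω
∠Z = arctan(-12510/4100) = -71.85°
I = V/|Z| = 828.0 μA
P = VI cos φ = 10.9 × 0.0008280 × cos(-71.85°) = 2.811 mW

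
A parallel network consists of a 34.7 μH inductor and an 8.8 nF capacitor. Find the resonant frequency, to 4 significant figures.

288.0 kHz

ω₀ = 1/√(LC) = 1/√(3.47e-05 × 8.8e-09) = 1.81e+06 rad/s
f₀ = ω₀/(2π) = 288.0 kHz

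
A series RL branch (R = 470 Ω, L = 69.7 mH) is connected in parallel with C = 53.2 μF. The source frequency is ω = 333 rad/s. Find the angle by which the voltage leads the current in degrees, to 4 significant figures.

X_L = ωL = 23.21 Ω
X_C = 1/(ωC) = 56.45 Ω
Branch 1 (R+jX_L): Z₁ = 470.0 + j23.21 Ω, |Z₁| = 470.6 Ω
Branch 2 (−jX_C): Z₂ = −j56.45 Ω
Parallel: Z = Z₁Z₂/(Z₁+Z₂), |Z| = 56.38 Ω, ∠Z = -83.13°

-83.13°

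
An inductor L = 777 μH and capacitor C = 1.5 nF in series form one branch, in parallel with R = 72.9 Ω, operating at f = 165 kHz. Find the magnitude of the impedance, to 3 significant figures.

66.5 Ω

ω = 2πf = 1.037e+06 rad/s
X_L = ωL = 806 Ω
X_C = 1/(ωC) = 643 Ω
Branch 1: Z₁ = R = 72.9 Ω
Branch 2 (series LC): Z₂ = j(X_L − X_C) = j162 Ω
Parallel: Z = Z₁Z₂/(Z₁+Z₂), |Z| = 66.5 Ω, ∠Z = 24.2°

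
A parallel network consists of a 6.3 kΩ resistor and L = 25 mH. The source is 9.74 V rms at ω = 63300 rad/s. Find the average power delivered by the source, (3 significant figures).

X_L = ωL = 1580 Ω
Parallel: admittances add. Y = 1/R + 1/(jωL)
Y = (0.000159 − j0.000632) S
|Y| = 0.000652 S → |Z| = 1/|Y| = 1530 Ω, ∠Z = −∠Y = 75.9°
I = V/|Z| = 6.35 mA
P = VI cos φ = 9.74 × 0.00635 × cos(75.9°) = 15.1 mW

15.1 mW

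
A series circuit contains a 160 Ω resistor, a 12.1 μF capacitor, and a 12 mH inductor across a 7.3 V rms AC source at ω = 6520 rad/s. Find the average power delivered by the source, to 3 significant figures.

X_L = ωL = 78.2 Ω
X_C = 1/(ωC) = 12.7 Ω
Net reactance X = X_L − X_C = 65.6 Ω
Z = 160 + j65.6 Ω
|Z| = √(160² + 65.6²) = 173 Ω
∠Z = arctan(65.6/160) = 22.3°
I = V/|Z| = 42.2 mA
P = VI cos φ = 7.3 × 0.0422 × cos(22.3°) = 285 mW

285 mW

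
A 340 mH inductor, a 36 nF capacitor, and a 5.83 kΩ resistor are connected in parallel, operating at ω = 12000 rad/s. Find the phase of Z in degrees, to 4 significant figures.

X_L = ωL = 4080 Ω
X_C = 1/(ωC) = 2315 Ω
Parallel: admittances add. Y = 1/R + 1/(jωL) + jωC
Y = (0.0001715 + j0.0001869) S
|Y| = 0.0002537 S → |Z| = 1/|Y| = 3942 Ω, ∠Z = −∠Y = -47.46°

-47.46°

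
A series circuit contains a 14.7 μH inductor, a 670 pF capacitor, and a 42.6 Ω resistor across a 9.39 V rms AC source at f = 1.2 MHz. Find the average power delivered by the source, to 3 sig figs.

399 mW

ω = 2πf = 7.54e+06 rad/s
X_L = ωL = 111 Ω
X_C = 1/(ωC) = 198 Ω
Net reactance X = X_L − X_C = -87.1 Ω
Z = 42.6 − j87.1 Ω
|Z| = √(42.6² + 87.1²) = 97.0 Ω
∠Z = arctan(-87.1/42.6) = -63.9°
I = V/|Z| = 96.8 mA
P = VI cos φ = 9.39 × 0.0968 × cos(-63.9°) = 399 mW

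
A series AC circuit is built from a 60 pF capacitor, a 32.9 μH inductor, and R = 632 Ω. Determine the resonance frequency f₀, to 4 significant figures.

3.582 MHz

ω₀ = 1/√(LC) = 1/√(3.29e-05 × 6e-11) = 2.251e+07 rad/s
f₀ = ω₀/(2π) = 3.582 MHz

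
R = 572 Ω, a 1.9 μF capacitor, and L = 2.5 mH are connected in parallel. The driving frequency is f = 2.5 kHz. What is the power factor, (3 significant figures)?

ω = 2πf = 15710 rad/s
X_L = ωL = 39.3 Ω
X_C = 1/(ωC) = 33.5 Ω
Parallel: admittances add. Y = 1/R + 1/(jωL) + jωC
Y = (0.00175 + j0.00438) S
|Y| = 0.00472 S → |Z| = 1/|Y| = 212 Ω, ∠Z = −∠Y = -68.2°
cos φ = cos(-68.2°) = 0.371

0.371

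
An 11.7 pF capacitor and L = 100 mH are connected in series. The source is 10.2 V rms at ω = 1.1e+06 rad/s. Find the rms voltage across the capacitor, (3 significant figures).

24.5 V

X_L = ωL = 110000 Ω
X_C = 1/(ωC) = 77700 Ω
Net reactance X = X_L − X_C = 32300 Ω
Z = j32300 Ω
|Z| = √(0² + 32300²) = 32300 Ω
I = V/|Z| = 316 μA
V_C = I·|Z_C| = 0.000316 × 77700 = 24.5 V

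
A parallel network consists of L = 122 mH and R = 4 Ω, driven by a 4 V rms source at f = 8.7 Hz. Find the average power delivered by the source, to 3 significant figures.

ω = 2πf = 54.66 rad/s
X_L = ωL = 6.67 Ω
Parallel: admittances add. Y = 1/R + 1/(jωL)
Y = (0.250 − j0.150) S
|Y| = 0.292 S → |Z| = 1/|Y| = 3.43 Ω, ∠Z = −∠Y = 31.0°
I = V/|Z| = 1.17 A
P = VI cos φ = 4 × 1.17 × cos(31.0°) = 4.00 W

4.00 W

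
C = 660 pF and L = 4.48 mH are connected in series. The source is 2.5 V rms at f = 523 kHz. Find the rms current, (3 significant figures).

ω = 2πf = 3.286e+06 rad/s
X_L = ωL = 14700 Ω
X_C = 1/(ωC) = 461 Ω
Net reactance X = X_L − X_C = 14300 Ω
Z = j14300 Ω
|Z| = √(0² + 14300²) = 14300 Ω
I = V/|Z| = 2.5/14300 = 175 μA

175 μA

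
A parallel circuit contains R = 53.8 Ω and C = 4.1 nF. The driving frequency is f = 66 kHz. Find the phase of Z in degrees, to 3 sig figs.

-5.23°

ω = 2πf = 414700 rad/s
X_C = 1/(ωC) = 588 Ω
Parallel: admittances add. Y = 1/R + jωC
Y = (0.0186 + j0.00170) S
|Y| = 0.0187 S → |Z| = 1/|Y| = 53.6 Ω, ∠Z = −∠Y = -5.23°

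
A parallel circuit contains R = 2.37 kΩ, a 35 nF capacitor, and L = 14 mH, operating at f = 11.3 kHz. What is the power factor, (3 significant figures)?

ω = 2πf = 71000 rad/s
X_L = ωL = 994 Ω
X_C = 1/(ωC) = 402 Ω
Parallel: admittances add. Y = 1/R + 1/(jωL) + jωC
Y = (0.000422 + j0.00148) S
|Y| = 0.00154 S → |Z| = 1/|Y| = 650 Ω, ∠Z = −∠Y = -74.1°
cos φ = cos(-74.1°) = 0.274

0.274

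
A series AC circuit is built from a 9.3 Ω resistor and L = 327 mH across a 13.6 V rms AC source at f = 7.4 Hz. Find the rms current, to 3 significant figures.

ω = 2πf = 46.50 rad/s
X_L = ωL = 15.2 Ω
Z = 9.30 + j15.2 Ω
|Z| = √(9.30² + 15.2²) = 17.8 Ω
I = V/|Z| = 13.6/17.8 = 763 mA

763 mA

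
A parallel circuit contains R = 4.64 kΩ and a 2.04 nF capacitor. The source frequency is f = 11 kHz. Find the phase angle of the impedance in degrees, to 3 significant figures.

ω = 2πf = 69120 rad/s
X_C = 1/(ωC) = 7090 Ω
Parallel: admittances add. Y = 1/R + jωC
Y = (0.000216 + j0.000141) S
|Y| = 0.000258 S → |Z| = 1/|Y| = 3880 Ω, ∠Z = −∠Y = -33.2°

-33.2°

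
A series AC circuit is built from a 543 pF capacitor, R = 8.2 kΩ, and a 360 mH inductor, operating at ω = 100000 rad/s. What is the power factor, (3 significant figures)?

X_L = ωL = 36000 Ω
X_C = 1/(ωC) = 18400 Ω
Net reactance X = X_L − X_C = 17600 Ω
Z = 8200 + j17600 Ω
|Z| = √(8200² + 17600²) = 19400 Ω
∠Z = arctan(17600/8200) = 65.0°
cos φ = cos(65.0°) = 0.423

0.423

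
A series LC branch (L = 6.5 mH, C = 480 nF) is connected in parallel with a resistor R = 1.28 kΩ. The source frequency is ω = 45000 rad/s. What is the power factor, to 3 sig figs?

X_L = ωL = 292 Ω
X_C = 1/(ωC) = 46.3 Ω
Branch 1: Z₁ = R = 1280 Ω
Branch 2 (series LC): Z₂ = j(X_L − X_C) = j246 Ω
Parallel: Z = Z₁Z₂/(Z₁+Z₂), |Z| = 242 Ω, ∠Z = 79.1°
cos φ = cos(79.1°) = 0.189

0.189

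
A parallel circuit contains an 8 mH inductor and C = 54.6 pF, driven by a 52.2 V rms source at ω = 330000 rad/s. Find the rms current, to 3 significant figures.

X_L = ωL = 2640 Ω
X_C = 1/(ωC) = 55500 Ω
Parallel: admittances add. Y = 1/(jωL) + jωC
Y = (0 − j0.000361) S
|Y| = 0.000361 S → |Z| = 1/|Y| = 2770 Ω, ∠Z = −∠Y = 90.0°
I = V/|Z| = 52.2/2770 = 18.8 mA

18.8 mA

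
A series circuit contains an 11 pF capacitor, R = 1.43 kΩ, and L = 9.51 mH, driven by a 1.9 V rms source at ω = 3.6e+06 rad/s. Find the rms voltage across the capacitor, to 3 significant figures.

X_L = ωL = 34200 Ω
X_C = 1/(ωC) = 25300 Ω
Net reactance X = X_L − X_C = 8980 Ω
Z = 1430 + j8980 Ω
|Z| = √(1430² + 8980²) = 9100 Ω
I = V/|Z| = 209 μA
V_C = I·|Z_C| = 0.000209 × 25300 = 5.27 V

5.27 V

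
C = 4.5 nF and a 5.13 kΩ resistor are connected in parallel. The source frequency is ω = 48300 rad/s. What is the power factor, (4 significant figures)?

0.6677

X_C = 1/(ωC) = 4601 Ω
Parallel: admittances add. Y = 1/R + jωC
Y = (0.0001949 + j0.0002173) S
|Y| = 0.0002920 S → |Z| = 1/|Y| = 3425 Ω, ∠Z = −∠Y = -48.11°
cos φ = cos(-48.11°) = 0.6677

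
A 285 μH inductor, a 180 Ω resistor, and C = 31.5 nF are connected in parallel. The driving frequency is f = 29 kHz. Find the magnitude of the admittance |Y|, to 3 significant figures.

ω = 2πf = 182200 rad/s
X_L = ωL = 51.9 Ω
X_C = 1/(ωC) = 174 Ω
Parallel: admittances add. Y = 1/R + 1/(jωL) + jωC
Y = (0.00556 − j0.0135) S
|Y| = 0.0146 S → |Z| = 1/|Y| = 68.4 Ω, ∠Z = −∠Y = 67.7°

14.6 mS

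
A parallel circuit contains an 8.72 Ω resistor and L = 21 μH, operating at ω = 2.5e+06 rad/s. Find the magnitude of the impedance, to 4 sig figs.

X_L = ωL = 52.50 Ω
Parallel: admittances add. Y = 1/R + 1/(jωL)
Y = (0.1147 − j0.01905) S
|Y| = 0.1162 S → |Z| = 1/|Y| = 8.602 Ω, ∠Z = −∠Y = 9.430°

8.602 Ω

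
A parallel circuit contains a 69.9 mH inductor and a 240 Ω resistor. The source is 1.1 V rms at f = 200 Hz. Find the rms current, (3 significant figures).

13.3 mA

ω = 2πf = 1257 rad/s
X_L = ωL = 87.8 Ω
Parallel: admittances add. Y = 1/R + 1/(jωL)
Y = (0.00417 − j0.0114) S
|Y| = 0.0121 S → |Z| = 1/|Y| = 82.5 Ω, ∠Z = −∠Y = 69.9°
I = V/|Z| = 1.1/82.5 = 13.3 mA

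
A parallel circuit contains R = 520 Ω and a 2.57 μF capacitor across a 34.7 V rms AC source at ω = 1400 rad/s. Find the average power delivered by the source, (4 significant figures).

X_C = 1/(ωC) = 277.9 Ω
Parallel: admittances add. Y = 1/R + jωC
Y = (0.001923 + j0.003598) S
|Y| = 0.004080 S → |Z| = 1/|Y| = 245.1 Ω, ∠Z = −∠Y = -61.88°
I = V/|Z| = 141.6 mA
P = VI cos φ = 34.7 × 0.1416 × cos(-61.88°) = 2.316 W

2.316 W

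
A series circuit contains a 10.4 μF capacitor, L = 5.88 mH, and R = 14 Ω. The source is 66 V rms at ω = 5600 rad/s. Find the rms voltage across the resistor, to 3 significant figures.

43.8 V

X_L = ωL = 32.9 Ω
X_C = 1/(ωC) = 17.2 Ω
Net reactance X = X_L − X_C = 15.8 Ω
Z = 14.0 + j15.8 Ω
|Z| = √(14.0² + 15.8²) = 21.1 Ω
I = V/|Z| = 3.13 A
V_R = I·|Z_R| = 3.13 × 14.0 = 43.8 V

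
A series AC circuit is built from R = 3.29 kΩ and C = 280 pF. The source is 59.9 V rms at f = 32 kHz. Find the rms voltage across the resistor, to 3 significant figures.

ω = 2πf = 201100 rad/s
X_C = 1/(ωC) = 17800 Ω
Z = 3290 − j17800 Ω
|Z| = √(3290² + 17800²) = 18100 Ω
I = V/|Z| = 3.32 mA
V_R = I·|Z_R| = 0.00332 × 3290 = 10.9 V

10.9 V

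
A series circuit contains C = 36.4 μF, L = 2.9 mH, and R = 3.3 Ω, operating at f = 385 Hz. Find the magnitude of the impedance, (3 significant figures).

5.45 Ω

ω = 2πf = 2419 rad/s
X_L = ωL = 7.02 Ω
X_C = 1/(ωC) = 11.4 Ω
Net reactance X = X_L − X_C = -4.34 Ω
Z = 3.30 − j4.34 Ω
|Z| = √(3.30² + 4.34²) = 5.45 Ω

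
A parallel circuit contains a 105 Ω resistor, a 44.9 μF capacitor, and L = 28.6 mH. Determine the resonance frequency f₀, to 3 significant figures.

140 Hz

ω₀ = 1/√(LC) = 1/√(0.0286 × 4.49e-05) = 882.5 rad/s
f₀ = ω₀/(2π) = 140 Hz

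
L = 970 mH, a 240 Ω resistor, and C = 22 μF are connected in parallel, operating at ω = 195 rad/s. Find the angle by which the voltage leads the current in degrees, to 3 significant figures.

X_L = ωL = 189 Ω
X_C = 1/(ωC) = 233 Ω
Parallel: admittances add. Y = 1/R + 1/(jωL) + jωC
Y = (0.00417 − j0.000997) S
|Y| = 0.00428 S → |Z| = 1/|Y| = 233 Ω, ∠Z = −∠Y = 13.5°

13.5°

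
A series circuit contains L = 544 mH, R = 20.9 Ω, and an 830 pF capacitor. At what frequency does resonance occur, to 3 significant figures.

ω₀ = 1/√(LC) = 1/√(0.544 × 8.3e-10) = 47060 rad/s
f₀ = ω₀/(2π) = 7.49 kHz

7.49 kHz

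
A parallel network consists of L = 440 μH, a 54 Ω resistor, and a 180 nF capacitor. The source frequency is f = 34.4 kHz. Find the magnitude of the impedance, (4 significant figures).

ω = 2πf = 216100 rad/s
X_L = ωL = 95.10 Ω
X_C = 1/(ωC) = 25.70 Ω
Parallel: admittances add. Y = 1/R + 1/(jωL) + jωC
Y = (0.01852 + j0.02839) S
|Y| = 0.03390 S → |Z| = 1/|Y| = 29.50 Ω, ∠Z = −∠Y = -56.88°

29.50 Ω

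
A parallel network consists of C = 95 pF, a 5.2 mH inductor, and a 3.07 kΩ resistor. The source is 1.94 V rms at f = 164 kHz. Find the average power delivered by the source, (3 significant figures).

ω = 2πf = 1.03e+06 rad/s
X_L = ωL = 5360 Ω
X_C = 1/(ωC) = 10200 Ω
Parallel: admittances add. Y = 1/R + 1/(jωL) + jωC
Y = (0.000326 − j8.87e-05) S
|Y| = 0.000338 S → |Z| = 1/|Y| = 2960 Ω, ∠Z = −∠Y = 15.2°
I = V/|Z| = 655 μA
P = VI cos φ = 1.94 × 0.000655 × cos(15.2°) = 1.23 mW

1.23 mW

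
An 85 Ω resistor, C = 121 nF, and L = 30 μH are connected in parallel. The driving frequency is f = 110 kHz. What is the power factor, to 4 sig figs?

ω = 2πf = 691200 rad/s
X_L = ωL = 20.73 Ω
X_C = 1/(ωC) = 11.96 Ω
Parallel: admittances add. Y = 1/R + 1/(jωL) + jωC
Y = (0.01176 + j0.03540) S
|Y| = 0.03730 S → |Z| = 1/|Y| = 26.81 Ω, ∠Z = −∠Y = -71.62°
cos φ = cos(-71.62°) = 0.3154

0.3154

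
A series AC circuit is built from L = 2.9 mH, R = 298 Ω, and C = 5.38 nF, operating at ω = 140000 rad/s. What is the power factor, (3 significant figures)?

0.308

X_L = ωL = 406 Ω
X_C = 1/(ωC) = 1330 Ω
Net reactance X = X_L − X_C = -922 Ω
Z = 298 − j922 Ω
|Z| = √(298² + 922²) = 969 Ω
∠Z = arctan(-922/298) = -72.1°
cos φ = cos(-72.1°) = 0.308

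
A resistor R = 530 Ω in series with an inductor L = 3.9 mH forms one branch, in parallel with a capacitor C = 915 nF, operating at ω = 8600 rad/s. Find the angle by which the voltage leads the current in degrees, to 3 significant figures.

X_L = ωL = 33.5 Ω
X_C = 1/(ωC) = 127 Ω
Branch 1 (R+jX_L): Z₁ = 530 + j33.5 Ω, |Z₁| = 531 Ω
Branch 2 (−jX_C): Z₂ = −j127 Ω
Parallel: Z = Z₁Z₂/(Z₁+Z₂), |Z| = 125 Ω, ∠Z = -76.4°

-76.4°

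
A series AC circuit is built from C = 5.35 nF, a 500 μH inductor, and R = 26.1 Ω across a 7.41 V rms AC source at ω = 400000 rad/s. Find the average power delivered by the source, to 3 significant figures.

X_L = ωL = 200 Ω
X_C = 1/(ωC) = 467 Ω
Net reactance X = X_L − X_C = -267 Ω
Z = 26.1 − j267 Ω
|Z| = √(26.1² + 267²) = 269 Ω
∠Z = arctan(-267/26.1) = -84.4°
I = V/|Z| = 27.6 mA
P = VI cos φ = 7.41 × 0.0276 × cos(-84.4°) = 19.9 mW

19.9 mW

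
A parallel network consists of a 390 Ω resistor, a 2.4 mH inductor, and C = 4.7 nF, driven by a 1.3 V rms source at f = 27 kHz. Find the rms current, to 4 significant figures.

ω = 2πf = 169600 rad/s
X_L = ωL = 407.2 Ω
X_C = 1/(ωC) = 1254 Ω
Parallel: admittances add. Y = 1/R + 1/(jωL) + jωC
Y = (0.002564 − j0.001659) S
|Y| = 0.003054 S → |Z| = 1/|Y| = 327.5 Ω, ∠Z = −∠Y = 32.90°
I = V/|Z| = 1.3/327.5 = 3.970 mA

3.970 mA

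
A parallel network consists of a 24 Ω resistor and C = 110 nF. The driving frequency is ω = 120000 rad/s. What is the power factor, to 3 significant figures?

X_C = 1/(ωC) = 75.8 Ω
Parallel: admittances add. Y = 1/R + jωC
Y = (0.0417 + j0.0132) S
|Y| = 0.0437 S → |Z| = 1/|Y| = 22.9 Ω, ∠Z = −∠Y = -17.6°
cos φ = cos(-17.6°) = 0.953

0.953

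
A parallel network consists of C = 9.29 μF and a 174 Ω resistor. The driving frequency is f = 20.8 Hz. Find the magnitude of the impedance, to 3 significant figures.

170 Ω

ω = 2πf = 130.7 rad/s
X_C = 1/(ωC) = 824 Ω
Parallel: admittances add. Y = 1/R + jωC
Y = (0.00575 + j0.00121) S
|Y| = 0.00587 S → |Z| = 1/|Y| = 170 Ω, ∠Z = −∠Y = -11.9°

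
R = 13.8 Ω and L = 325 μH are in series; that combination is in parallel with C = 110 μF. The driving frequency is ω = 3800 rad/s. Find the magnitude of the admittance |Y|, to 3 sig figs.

418 mS

X_L = ωL = 1.23 Ω
X_C = 1/(ωC) = 2.39 Ω
Branch 1 (R+jX_L): Z₁ = 13.8 + j1.23 Ω, |Z₁| = 13.9 Ω
Branch 2 (−jX_C): Z₂ = −j2.39 Ω
Parallel: Z = Z₁Z₂/(Z₁+Z₂), |Z| = 2.39 Ω, ∠Z = -80.1°
|Y| = 1/|Z| = 418 mS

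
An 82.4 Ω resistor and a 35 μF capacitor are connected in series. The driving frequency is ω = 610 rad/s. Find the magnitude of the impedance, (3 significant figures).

X_C = 1/(ωC) = 46.8 Ω
Z = 82.4 − j46.8 Ω
|Z| = √(82.4² + 46.8²) = 94.8 Ω

94.8 Ω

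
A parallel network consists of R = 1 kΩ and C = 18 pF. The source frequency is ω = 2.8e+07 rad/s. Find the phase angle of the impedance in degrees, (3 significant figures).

-26.7°

X_C = 1/(ωC) = 1980 Ω
Parallel: admittances add. Y = 1/R + jωC
Y = (0.00100 + j0.000504) S
|Y| = 0.00112 S → |Z| = 1/|Y| = 893 Ω, ∠Z = −∠Y = -26.7°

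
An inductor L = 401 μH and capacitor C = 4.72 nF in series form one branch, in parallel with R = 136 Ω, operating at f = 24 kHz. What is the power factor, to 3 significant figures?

ω = 2πf = 150800 rad/s
X_L = ωL = 60.5 Ω
X_C = 1/(ωC) = 1400 Ω
Branch 1: Z₁ = R = 136 Ω
Branch 2 (series LC): Z₂ = j(X_L − X_C) = −j1340 Ω
Parallel: Z = Z₁Z₂/(Z₁+Z₂), |Z| = 135 Ω, ∠Z = -5.78°
cos φ = cos(-5.78°) = 0.995

0.995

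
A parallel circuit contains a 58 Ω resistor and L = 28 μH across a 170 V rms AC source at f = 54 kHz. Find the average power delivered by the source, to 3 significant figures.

498 W

ω = 2πf = 339300 rad/s
X_L = ωL = 9.50 Ω
Parallel: admittances add. Y = 1/R + 1/(jωL)
Y = (0.0172 − j0.105) S
|Y| = 0.107 S → |Z| = 1/|Y| = 9.38 Ω, ∠Z = −∠Y = 80.7°
I = V/|Z| = 18.1 A
P = VI cos φ = 170 × 18.1 × cos(80.7°) = 498 W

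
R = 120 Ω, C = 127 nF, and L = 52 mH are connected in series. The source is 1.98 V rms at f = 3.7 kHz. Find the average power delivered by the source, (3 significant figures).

610 μW

ω = 2πf = 23250 rad/s
X_L = ωL = 1210 Ω
X_C = 1/(ωC) = 339 Ω
Net reactance X = X_L − X_C = 870 Ω
Z = 120 + j870 Ω
|Z| = √(120² + 870²) = 878 Ω
∠Z = arctan(870/120) = 82.1°
I = V/|Z| = 2.25 mA
P = VI cos φ = 1.98 × 0.00225 × cos(82.1°) = 610 μW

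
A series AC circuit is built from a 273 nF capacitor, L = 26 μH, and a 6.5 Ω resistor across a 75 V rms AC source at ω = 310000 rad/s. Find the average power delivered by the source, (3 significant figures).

649 W

X_L = ωL = 8.06 Ω
X_C = 1/(ωC) = 11.8 Ω
Net reactance X = X_L − X_C = -3.76 Ω
Z = 6.50 − j3.76 Ω
|Z| = √(6.50² + 3.76²) = 7.51 Ω
∠Z = arctan(-3.76/6.50) = -30.0°
I = V/|Z| = 9.99 A
P = VI cos φ = 75 × 9.99 × cos(-30.0°) = 649 W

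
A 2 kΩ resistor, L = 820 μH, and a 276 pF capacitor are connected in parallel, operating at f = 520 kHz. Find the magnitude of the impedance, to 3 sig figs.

1370 Ω

ω = 2πf = 3.267e+06 rad/s
X_L = ωL = 2680 Ω
X_C = 1/(ωC) = 1110 Ω
Parallel: admittances add. Y = 1/R + 1/(jωL) + jωC
Y = (0.000500 + j0.000529) S
|Y| = 0.000728 S → |Z| = 1/|Y| = 1370 Ω, ∠Z = −∠Y = -46.6°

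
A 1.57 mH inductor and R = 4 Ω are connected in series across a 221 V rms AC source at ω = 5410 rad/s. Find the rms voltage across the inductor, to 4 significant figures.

199.9 V

X_L = ωL = 8.494 Ω
Z = 4.000 + j8.494 Ω
|Z| = √(4.000² + 8.494²) = 9.388 Ω
I = V/|Z| = 23.54 A
V_L = I·|Z_L| = 23.54 × 8.494 = 199.9 V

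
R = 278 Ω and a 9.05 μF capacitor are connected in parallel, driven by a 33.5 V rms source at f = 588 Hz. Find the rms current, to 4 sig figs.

ω = 2πf = 3695 rad/s
X_C = 1/(ωC) = 29.91 Ω
Parallel: admittances add. Y = 1/R + jωC
Y = (0.003597 + j0.03344) S
|Y| = 0.03363 S → |Z| = 1/|Y| = 29.74 Ω, ∠Z = −∠Y = -83.86°
I = V/|Z| = 33.5/29.74 = 1.127 A

1.127 A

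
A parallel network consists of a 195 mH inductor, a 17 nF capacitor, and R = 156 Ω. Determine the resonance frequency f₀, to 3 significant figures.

2.76 kHz

ω₀ = 1/√(LC) = 1/√(0.195 × 1.7e-08) = 17370 rad/s
f₀ = ω₀/(2π) = 2.76 kHz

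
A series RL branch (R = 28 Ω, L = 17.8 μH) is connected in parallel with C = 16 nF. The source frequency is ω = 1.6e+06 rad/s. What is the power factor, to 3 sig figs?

0.915

X_L = ωL = 28.5 Ω
X_C = 1/(ωC) = 39.1 Ω
Branch 1 (R+jX_L): Z₁ = 28.0 + j28.5 Ω, |Z₁| = 39.9 Ω
Branch 2 (−jX_C): Z₂ = −j39.1 Ω
Parallel: Z = Z₁Z₂/(Z₁+Z₂), |Z| = 52.1 Ω, ∠Z = -23.8°
cos φ = cos(-23.8°) = 0.915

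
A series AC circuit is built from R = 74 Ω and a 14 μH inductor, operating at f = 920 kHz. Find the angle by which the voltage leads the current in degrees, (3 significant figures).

ω = 2πf = 5.781e+06 rad/s
X_L = ωL = 80.9 Ω
Z = 74.0 + j80.9 Ω
|Z| = √(74.0² + 80.9²) = 110 Ω
∠Z = arctan(80.9/74.0) = 47.6°

47.6°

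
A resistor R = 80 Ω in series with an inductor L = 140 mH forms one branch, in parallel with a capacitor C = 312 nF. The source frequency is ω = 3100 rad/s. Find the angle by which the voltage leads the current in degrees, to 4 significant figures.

71.96°

X_L = ωL = 434.0 Ω
X_C = 1/(ωC) = 1034 Ω
Branch 1 (R+jX_L): Z₁ = 80.00 + j434.0 Ω, |Z₁| = 441.3 Ω
Branch 2 (−jX_C): Z₂ = −j1034 Ω
Parallel: Z = Z₁Z₂/(Z₁+Z₂), |Z| = 753.9 Ω, ∠Z = 71.96°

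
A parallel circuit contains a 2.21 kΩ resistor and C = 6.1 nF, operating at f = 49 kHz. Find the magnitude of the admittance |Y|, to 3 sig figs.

1.93 mS

ω = 2πf = 307900 rad/s
X_C = 1/(ωC) = 532 Ω
Parallel: admittances add. Y = 1/R + jωC
Y = (0.000452 + j0.00188) S
|Y| = 0.00193 S → |Z| = 1/|Y| = 518 Ω, ∠Z = −∠Y = -76.5°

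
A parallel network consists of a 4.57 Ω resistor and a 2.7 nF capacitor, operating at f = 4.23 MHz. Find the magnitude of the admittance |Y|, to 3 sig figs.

230 mS

ω = 2πf = 2.658e+07 rad/s
X_C = 1/(ωC) = 13.9 Ω
Parallel: admittances add. Y = 1/R + jωC
Y = (0.219 + j0.0718) S
|Y| = 0.230 S → |Z| = 1/|Y| = 4.34 Ω, ∠Z = −∠Y = -18.2°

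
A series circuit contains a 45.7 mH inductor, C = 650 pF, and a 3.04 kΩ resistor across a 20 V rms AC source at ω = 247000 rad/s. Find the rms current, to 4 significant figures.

X_L = ωL = 11290 Ω
X_C = 1/(ωC) = 6229 Ω
Net reactance X = X_L − X_C = 5059 Ω
Z = 3040 + j5059 Ω
|Z| = √(3040² + 5059²) = 5902 Ω
I = V/|Z| = 20/5902 = 3.388 mA

3.388 mA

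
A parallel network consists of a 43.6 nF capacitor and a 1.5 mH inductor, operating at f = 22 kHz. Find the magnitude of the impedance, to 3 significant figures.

831 Ω

ω = 2πf = 138200 rad/s
X_L = ωL = 207 Ω
X_C = 1/(ωC) = 166 Ω
Parallel: admittances add. Y = 1/(jωL) + jωC
Y = (0 + j0.00120) S
|Y| = 0.00120 S → |Z| = 1/|Y| = 831 Ω, ∠Z = −∠Y = -90.0°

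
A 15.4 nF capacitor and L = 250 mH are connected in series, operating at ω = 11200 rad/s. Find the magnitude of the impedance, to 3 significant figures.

X_L = ωL = 2800 Ω
X_C = 1/(ωC) = 5800 Ω
Net reactance X = X_L − X_C = -3000 Ω
Z = − j3000 Ω
|Z| = √(0² + 3000²) = 3000 Ω

3000 Ω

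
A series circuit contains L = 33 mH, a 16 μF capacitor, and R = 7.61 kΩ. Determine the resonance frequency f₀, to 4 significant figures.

219.0 Hz

ω₀ = 1/√(LC) = 1/√(0.033 × 1.6e-05) = 1376 rad/s
f₀ = ω₀/(2π) = 219.0 Hz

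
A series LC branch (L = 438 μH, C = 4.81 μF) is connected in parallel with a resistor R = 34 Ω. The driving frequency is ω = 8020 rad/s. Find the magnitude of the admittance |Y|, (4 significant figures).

X_L = ωL = 3.513 Ω
X_C = 1/(ωC) = 25.92 Ω
Branch 1: Z₁ = R = 34.00 Ω
Branch 2 (series LC): Z₂ = j(X_L − X_C) = −j22.41 Ω
Parallel: Z = Z₁Z₂/(Z₁+Z₂), |Z| = 18.71 Ω, ∠Z = -56.61°
|Y| = 1/|Z| = 53.44 mS

53.44 mS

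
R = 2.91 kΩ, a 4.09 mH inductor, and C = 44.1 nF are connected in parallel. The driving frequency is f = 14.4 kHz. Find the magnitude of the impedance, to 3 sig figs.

750 Ω

ω = 2πf = 90480 rad/s
X_L = ωL = 370 Ω
X_C = 1/(ωC) = 251 Ω
Parallel: admittances add. Y = 1/R + 1/(jωL) + jωC
Y = (0.000344 + j0.00129) S
|Y| = 0.00133 S → |Z| = 1/|Y| = 750 Ω, ∠Z = −∠Y = -75.1°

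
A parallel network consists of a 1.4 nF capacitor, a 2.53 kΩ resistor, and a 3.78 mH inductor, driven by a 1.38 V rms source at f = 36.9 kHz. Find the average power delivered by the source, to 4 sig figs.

752.7 μW

ω = 2πf = 231800 rad/s
X_L = ωL = 876.4 Ω
X_C = 1/(ωC) = 3081 Ω
Parallel: admittances add. Y = 1/R + 1/(jωL) + jωC
Y = (0.0003953 − j0.0008165) S
|Y| = 0.0009071 S → |Z| = 1/|Y| = 1102 Ω, ∠Z = −∠Y = 64.17°
I = V/|Z| = 1.252 mA
P = VI cos φ = 1.38 × 0.001252 × cos(64.17°) = 752.7 μW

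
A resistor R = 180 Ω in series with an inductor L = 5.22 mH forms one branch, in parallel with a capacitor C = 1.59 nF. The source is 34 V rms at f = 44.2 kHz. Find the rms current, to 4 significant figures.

8.578 mA

ω = 2πf = 277700 rad/s
X_L = ωL = 1450 Ω
X_C = 1/(ωC) = 2265 Ω
Branch 1 (R+jX_L): Z₁ = 180.0 + j1450 Ω, |Z₁| = 1461 Ω
Branch 2 (−jX_C): Z₂ = −j2265 Ω
Parallel: Z = Z₁Z₂/(Z₁+Z₂), |Z| = 3964 Ω, ∠Z = 70.47°
I = V/|Z| = 34/3964 = 8.578 mA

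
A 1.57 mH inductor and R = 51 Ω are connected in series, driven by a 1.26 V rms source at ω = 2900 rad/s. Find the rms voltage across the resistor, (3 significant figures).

1.26 V

X_L = ωL = 4.55 Ω
Z = 51.0 + j4.55 Ω
|Z| = √(51.0² + 4.55²) = 51.2 Ω
I = V/|Z| = 24.6 mA
V_R = I·|Z_R| = 0.0246 × 51.0 = 1.26 V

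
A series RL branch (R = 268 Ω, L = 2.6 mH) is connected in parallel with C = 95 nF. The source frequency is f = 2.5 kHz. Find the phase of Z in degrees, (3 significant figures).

ω = 2πf = 15710 rad/s
X_L = ωL = 40.8 Ω
X_C = 1/(ωC) = 670 Ω
Branch 1 (R+jX_L): Z₁ = 268 + j40.8 Ω, |Z₁| = 271 Ω
Branch 2 (−jX_C): Z₂ = −j670 Ω
Parallel: Z = Z₁Z₂/(Z₁+Z₂), |Z| = 266 Ω, ∠Z = -14.4°

-14.4°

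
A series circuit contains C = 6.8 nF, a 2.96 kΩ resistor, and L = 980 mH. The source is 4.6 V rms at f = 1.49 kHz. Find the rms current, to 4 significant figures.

ω = 2πf = 9362 rad/s
X_L = ωL = 9175 Ω
X_C = 1/(ωC) = 15710 Ω
Net reactance X = X_L − X_C = -6533 Ω
Z = 2960 − j6533 Ω
|Z| = √(2960² + 6533²) = 7173 Ω
I = V/|Z| = 4.6/7173 = 641.3 μA

641.3 μA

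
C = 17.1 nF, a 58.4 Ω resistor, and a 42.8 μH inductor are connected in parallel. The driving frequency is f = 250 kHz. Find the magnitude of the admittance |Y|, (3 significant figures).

ω = 2πf = 1.571e+06 rad/s
X_L = ωL = 67.2 Ω
X_C = 1/(ωC) = 37.2 Ω
Parallel: admittances add. Y = 1/R + 1/(jωL) + jωC
Y = (0.0171 + j0.0120) S
|Y| = 0.0209 S → |Z| = 1/|Y| = 47.8 Ω, ∠Z = −∠Y = -35.0°

20.9 mS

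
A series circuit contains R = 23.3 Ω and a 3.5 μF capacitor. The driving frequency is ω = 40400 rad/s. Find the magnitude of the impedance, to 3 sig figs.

24.3 Ω

X_C = 1/(ωC) = 7.07 Ω
Z = 23.3 − j7.07 Ω
|Z| = √(23.3² + 7.07²) = 24.3 Ω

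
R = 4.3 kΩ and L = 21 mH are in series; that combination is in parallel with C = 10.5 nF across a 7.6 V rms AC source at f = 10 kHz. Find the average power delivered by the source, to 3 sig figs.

12.3 mW

ω = 2πf = 62830 rad/s
X_L = ωL = 1320 Ω
X_C = 1/(ωC) = 1520 Ω
Branch 1 (R+jX_L): Z₁ = 4300 + j1320 Ω, |Z₁| = 4500 Ω
Branch 2 (−jX_C): Z₂ = −j1520 Ω
Parallel: Z = Z₁Z₂/(Z₁+Z₂), |Z| = 1580 Ω, ∠Z = -70.3°
I = V/|Z| = 4.80 mA
P = VI cos φ = 7.6 × 0.00480 × cos(-70.3°) = 12.3 mW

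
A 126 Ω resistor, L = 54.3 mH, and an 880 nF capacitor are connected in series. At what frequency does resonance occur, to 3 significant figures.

ω₀ = 1/√(LC) = 1/√(0.0543 × 8.8e-07) = 4575 rad/s
f₀ = ω₀/(2π) = 728 Hz

728 Hz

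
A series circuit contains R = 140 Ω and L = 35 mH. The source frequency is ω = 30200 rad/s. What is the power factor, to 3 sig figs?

0.131

X_L = ωL = 1060 Ω
Z = 140 + j1060 Ω
|Z| = √(140² + 1060²) = 1070 Ω
∠Z = arctan(1060/140) = 82.5°
cos φ = cos(82.5°) = 0.131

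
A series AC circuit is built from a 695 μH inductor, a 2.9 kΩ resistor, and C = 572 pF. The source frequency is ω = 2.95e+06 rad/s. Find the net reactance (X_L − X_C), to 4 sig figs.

X_L = ωL = 2050 Ω
X_C = 1/(ωC) = 592.6 Ω
X = 2050 − 592.6 = 1458 Ω

1458 Ω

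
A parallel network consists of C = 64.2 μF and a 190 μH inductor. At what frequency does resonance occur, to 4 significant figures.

1.441 kHz

ω₀ = 1/√(LC) = 1/√(0.00019 × 6.42e-05) = 9054 rad/s
f₀ = ω₀/(2π) = 1.441 kHz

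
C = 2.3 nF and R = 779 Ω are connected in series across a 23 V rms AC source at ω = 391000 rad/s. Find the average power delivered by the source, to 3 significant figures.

224 mW

X_C = 1/(ωC) = 1110 Ω
Z = 779 − j1110 Ω
|Z| = √(779² + 1110²) = 1360 Ω
∠Z = arctan(-1110/779) = -55.0°
I = V/|Z| = 16.9 mA
P = VI cos φ = 23 × 0.0169 × cos(-55.0°) = 224 mW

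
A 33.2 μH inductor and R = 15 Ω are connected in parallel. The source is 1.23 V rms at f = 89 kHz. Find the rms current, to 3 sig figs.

ω = 2πf = 559200 rad/s
X_L = ωL = 18.6 Ω
Parallel: admittances add. Y = 1/R + 1/(jωL)
Y = (0.0667 − j0.0539) S
|Y| = 0.0857 S → |Z| = 1/|Y| = 11.7 Ω, ∠Z = −∠Y = 38.9°
I = V/|Z| = 1.23/11.7 = 105 mA

105 mA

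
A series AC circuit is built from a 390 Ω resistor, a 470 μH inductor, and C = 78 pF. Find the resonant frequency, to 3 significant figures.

ω₀ = 1/√(LC) = 1/√(0.00047 × 7.8e-11) = 5.223e+06 rad/s
f₀ = ω₀/(2π) = 831 kHz

831 kHz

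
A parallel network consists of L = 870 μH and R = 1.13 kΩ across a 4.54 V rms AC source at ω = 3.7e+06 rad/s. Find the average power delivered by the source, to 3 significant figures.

18.2 mW

X_L = ωL = 3220 Ω
Parallel: admittances add. Y = 1/R + 1/(jωL)
Y = (0.000885 − j0.000311) S
|Y| = 0.000938 S → |Z| = 1/|Y| = 1070 Ω, ∠Z = −∠Y = 19.3°
I = V/|Z| = 4.26 mA
P = VI cos φ = 4.54 × 0.00426 × cos(19.3°) = 18.2 mW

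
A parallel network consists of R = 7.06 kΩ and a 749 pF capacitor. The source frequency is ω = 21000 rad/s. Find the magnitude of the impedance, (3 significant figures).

X_C = 1/(ωC) = 63600 Ω
Parallel: admittances add. Y = 1/R + jωC
Y = (0.000142 + j1.57e-05) S
|Y| = 0.000143 S → |Z| = 1/|Y| = 7020 Ω, ∠Z = −∠Y = -6.34°

7020 Ω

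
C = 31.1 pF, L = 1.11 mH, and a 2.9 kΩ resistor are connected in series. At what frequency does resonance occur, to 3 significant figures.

857 kHz

ω₀ = 1/√(LC) = 1/√(0.00111 × 3.11e-11) = 5.382e+06 rad/s
f₀ = ω₀/(2π) = 857 kHz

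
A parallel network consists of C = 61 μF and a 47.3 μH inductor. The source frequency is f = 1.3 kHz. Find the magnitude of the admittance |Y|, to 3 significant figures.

ω = 2πf = 8168 rad/s
X_L = ωL = 0.386 Ω
X_C = 1/(ωC) = 2.01 Ω
Parallel: admittances add. Y = 1/(jωL) + jωC
Y = (0 − j2.09) S
|Y| = 2.09 S → |Z| = 1/|Y| = 0.478 Ω, ∠Z = −∠Y = 90.0°

2.09 S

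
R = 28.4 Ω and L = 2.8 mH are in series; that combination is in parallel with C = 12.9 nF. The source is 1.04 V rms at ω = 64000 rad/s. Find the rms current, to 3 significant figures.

X_L = ωL = 179 Ω
X_C = 1/(ωC) = 1210 Ω
Branch 1 (R+jX_L): Z₁ = 28.4 + j179 Ω, |Z₁| = 181 Ω
Branch 2 (−jX_C): Z₂ = −j1210 Ω
Parallel: Z = Z₁Z₂/(Z₁+Z₂), |Z| = 213 Ω, ∠Z = 79.4°
I = V/|Z| = 1.04/213 = 4.89 mA

4.89 mA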